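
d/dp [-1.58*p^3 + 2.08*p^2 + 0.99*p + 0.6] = -4.74*p^2 + 4.16*p + 0.99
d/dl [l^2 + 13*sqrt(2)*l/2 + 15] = 2*l + 13*sqrt(2)/2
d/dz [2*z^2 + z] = 4*z + 1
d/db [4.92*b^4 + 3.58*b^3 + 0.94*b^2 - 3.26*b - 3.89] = 19.68*b^3 + 10.74*b^2 + 1.88*b - 3.26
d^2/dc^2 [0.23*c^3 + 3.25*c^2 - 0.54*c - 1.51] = 1.38*c + 6.5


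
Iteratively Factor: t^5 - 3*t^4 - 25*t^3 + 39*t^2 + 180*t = (t)*(t^4 - 3*t^3 - 25*t^2 + 39*t + 180) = t*(t - 4)*(t^3 + t^2 - 21*t - 45) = t*(t - 4)*(t + 3)*(t^2 - 2*t - 15) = t*(t - 4)*(t + 3)^2*(t - 5)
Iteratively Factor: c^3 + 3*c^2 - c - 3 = (c - 1)*(c^2 + 4*c + 3) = (c - 1)*(c + 1)*(c + 3)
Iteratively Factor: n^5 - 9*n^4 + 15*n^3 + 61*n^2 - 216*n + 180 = (n - 3)*(n^4 - 6*n^3 - 3*n^2 + 52*n - 60) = (n - 3)*(n - 2)*(n^3 - 4*n^2 - 11*n + 30) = (n - 3)*(n - 2)^2*(n^2 - 2*n - 15) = (n - 5)*(n - 3)*(n - 2)^2*(n + 3)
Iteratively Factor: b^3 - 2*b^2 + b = (b - 1)*(b^2 - b) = (b - 1)^2*(b)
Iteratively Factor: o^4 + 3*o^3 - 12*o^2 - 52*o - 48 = (o + 2)*(o^3 + o^2 - 14*o - 24) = (o + 2)*(o + 3)*(o^2 - 2*o - 8) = (o + 2)^2*(o + 3)*(o - 4)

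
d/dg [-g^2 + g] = 1 - 2*g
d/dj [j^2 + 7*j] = 2*j + 7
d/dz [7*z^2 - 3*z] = 14*z - 3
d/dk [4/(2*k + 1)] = -8/(2*k + 1)^2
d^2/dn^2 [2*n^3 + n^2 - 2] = 12*n + 2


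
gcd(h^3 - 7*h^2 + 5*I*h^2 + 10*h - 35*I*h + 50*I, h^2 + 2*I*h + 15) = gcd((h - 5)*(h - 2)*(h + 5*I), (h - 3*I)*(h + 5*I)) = h + 5*I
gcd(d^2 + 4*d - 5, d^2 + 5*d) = d + 5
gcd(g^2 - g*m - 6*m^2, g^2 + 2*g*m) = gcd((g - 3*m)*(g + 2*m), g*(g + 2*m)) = g + 2*m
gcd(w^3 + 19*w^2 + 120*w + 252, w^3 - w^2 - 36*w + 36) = w + 6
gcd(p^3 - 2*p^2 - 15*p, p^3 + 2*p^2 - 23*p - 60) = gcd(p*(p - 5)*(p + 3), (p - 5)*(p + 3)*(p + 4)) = p^2 - 2*p - 15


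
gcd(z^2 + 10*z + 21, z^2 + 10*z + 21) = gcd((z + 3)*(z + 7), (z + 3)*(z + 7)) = z^2 + 10*z + 21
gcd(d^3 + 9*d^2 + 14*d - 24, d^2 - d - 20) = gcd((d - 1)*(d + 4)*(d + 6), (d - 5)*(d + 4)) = d + 4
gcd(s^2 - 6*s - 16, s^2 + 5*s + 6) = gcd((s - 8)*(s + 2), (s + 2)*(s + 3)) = s + 2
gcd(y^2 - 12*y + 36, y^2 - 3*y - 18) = y - 6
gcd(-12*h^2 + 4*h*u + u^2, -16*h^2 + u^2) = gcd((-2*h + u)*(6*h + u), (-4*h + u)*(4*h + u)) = 1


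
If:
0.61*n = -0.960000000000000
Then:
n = -1.57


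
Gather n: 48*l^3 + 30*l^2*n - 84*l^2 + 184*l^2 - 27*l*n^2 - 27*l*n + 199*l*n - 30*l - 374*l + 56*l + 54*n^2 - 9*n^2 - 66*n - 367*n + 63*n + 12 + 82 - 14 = 48*l^3 + 100*l^2 - 348*l + n^2*(45 - 27*l) + n*(30*l^2 + 172*l - 370) + 80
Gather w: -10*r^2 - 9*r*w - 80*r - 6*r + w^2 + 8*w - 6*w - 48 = -10*r^2 - 86*r + w^2 + w*(2 - 9*r) - 48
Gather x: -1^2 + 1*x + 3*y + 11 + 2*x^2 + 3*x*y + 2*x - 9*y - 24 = 2*x^2 + x*(3*y + 3) - 6*y - 14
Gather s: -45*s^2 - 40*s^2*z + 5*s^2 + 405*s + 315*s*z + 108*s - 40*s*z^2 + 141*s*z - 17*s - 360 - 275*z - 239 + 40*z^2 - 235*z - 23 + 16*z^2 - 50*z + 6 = s^2*(-40*z - 40) + s*(-40*z^2 + 456*z + 496) + 56*z^2 - 560*z - 616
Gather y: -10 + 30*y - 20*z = 30*y - 20*z - 10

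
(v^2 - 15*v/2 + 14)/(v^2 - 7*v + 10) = (v^2 - 15*v/2 + 14)/(v^2 - 7*v + 10)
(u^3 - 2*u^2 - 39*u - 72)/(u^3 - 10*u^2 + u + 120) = (u + 3)/(u - 5)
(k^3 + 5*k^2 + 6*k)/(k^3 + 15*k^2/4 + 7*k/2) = 4*(k + 3)/(4*k + 7)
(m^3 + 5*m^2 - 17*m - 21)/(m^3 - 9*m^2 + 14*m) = (m^3 + 5*m^2 - 17*m - 21)/(m*(m^2 - 9*m + 14))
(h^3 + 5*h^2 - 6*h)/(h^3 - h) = (h + 6)/(h + 1)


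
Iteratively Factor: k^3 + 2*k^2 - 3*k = (k + 3)*(k^2 - k) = k*(k + 3)*(k - 1)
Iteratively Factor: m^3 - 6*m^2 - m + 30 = (m - 3)*(m^2 - 3*m - 10) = (m - 3)*(m + 2)*(m - 5)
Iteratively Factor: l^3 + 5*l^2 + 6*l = (l)*(l^2 + 5*l + 6) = l*(l + 3)*(l + 2)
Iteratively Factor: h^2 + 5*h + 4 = (h + 4)*(h + 1)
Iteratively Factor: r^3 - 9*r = (r + 3)*(r^2 - 3*r) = (r - 3)*(r + 3)*(r)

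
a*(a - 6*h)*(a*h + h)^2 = a^4*h^2 - 6*a^3*h^3 + 2*a^3*h^2 - 12*a^2*h^3 + a^2*h^2 - 6*a*h^3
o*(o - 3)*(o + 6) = o^3 + 3*o^2 - 18*o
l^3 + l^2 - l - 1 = (l - 1)*(l + 1)^2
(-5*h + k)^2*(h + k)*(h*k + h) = 25*h^4*k + 25*h^4 + 15*h^3*k^2 + 15*h^3*k - 9*h^2*k^3 - 9*h^2*k^2 + h*k^4 + h*k^3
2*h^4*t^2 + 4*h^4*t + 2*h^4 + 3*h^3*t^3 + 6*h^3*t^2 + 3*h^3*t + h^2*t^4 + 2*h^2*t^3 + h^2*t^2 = (h + t)*(2*h + t)*(h*t + h)^2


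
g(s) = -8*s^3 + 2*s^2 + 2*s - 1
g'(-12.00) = -3502.00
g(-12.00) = 14087.00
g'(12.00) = -3406.00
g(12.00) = -13513.00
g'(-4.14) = -425.91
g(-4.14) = 592.66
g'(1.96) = -82.36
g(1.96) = -49.63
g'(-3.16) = -250.29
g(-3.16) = 265.09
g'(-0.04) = 1.80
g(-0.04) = -1.08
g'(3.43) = -266.64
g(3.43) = -293.44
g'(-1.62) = -67.47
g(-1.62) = 35.02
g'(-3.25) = -264.50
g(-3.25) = 288.25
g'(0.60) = -4.24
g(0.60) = -0.81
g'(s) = -24*s^2 + 4*s + 2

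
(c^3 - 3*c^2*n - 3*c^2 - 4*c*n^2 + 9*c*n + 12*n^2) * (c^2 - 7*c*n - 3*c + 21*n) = c^5 - 10*c^4*n - 6*c^4 + 17*c^3*n^2 + 60*c^3*n + 9*c^3 + 28*c^2*n^3 - 102*c^2*n^2 - 90*c^2*n - 168*c*n^3 + 153*c*n^2 + 252*n^3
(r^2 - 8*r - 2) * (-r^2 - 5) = -r^4 + 8*r^3 - 3*r^2 + 40*r + 10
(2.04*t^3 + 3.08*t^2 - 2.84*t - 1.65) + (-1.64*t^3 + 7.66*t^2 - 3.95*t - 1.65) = 0.4*t^3 + 10.74*t^2 - 6.79*t - 3.3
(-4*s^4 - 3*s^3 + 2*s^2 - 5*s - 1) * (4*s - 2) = -16*s^5 - 4*s^4 + 14*s^3 - 24*s^2 + 6*s + 2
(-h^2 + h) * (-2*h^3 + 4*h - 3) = 2*h^5 - 2*h^4 - 4*h^3 + 7*h^2 - 3*h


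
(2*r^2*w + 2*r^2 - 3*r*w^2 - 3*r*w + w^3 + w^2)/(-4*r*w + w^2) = (-2*r^2*w - 2*r^2 + 3*r*w^2 + 3*r*w - w^3 - w^2)/(w*(4*r - w))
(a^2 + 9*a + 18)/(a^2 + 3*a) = (a + 6)/a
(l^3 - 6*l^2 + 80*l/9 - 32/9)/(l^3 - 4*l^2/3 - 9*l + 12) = (3*l^2 - 14*l + 8)/(3*(l^2 - 9))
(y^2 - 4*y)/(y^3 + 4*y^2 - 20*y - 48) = y/(y^2 + 8*y + 12)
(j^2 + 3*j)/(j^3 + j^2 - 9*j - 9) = j/(j^2 - 2*j - 3)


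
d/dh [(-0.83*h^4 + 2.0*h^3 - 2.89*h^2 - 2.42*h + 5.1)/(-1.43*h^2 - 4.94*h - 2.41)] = (2.3738*h^5 + 9.4406*h^4 - 11.7588*h^3 - 3.644*h^2 + 28.5158*h + 31.0262)/(2.0449*h^4 + 14.1284*h^3 + 31.2962*h^2 + 23.8108*h + 5.8081)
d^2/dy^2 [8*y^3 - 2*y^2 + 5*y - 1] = 48*y - 4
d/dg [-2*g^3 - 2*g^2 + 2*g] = -6*g^2 - 4*g + 2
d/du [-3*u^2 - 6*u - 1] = -6*u - 6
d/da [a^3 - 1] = 3*a^2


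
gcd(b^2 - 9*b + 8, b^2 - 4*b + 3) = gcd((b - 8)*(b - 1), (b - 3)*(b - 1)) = b - 1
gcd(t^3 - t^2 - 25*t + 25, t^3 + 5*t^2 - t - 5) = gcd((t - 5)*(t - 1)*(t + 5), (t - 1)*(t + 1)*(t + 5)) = t^2 + 4*t - 5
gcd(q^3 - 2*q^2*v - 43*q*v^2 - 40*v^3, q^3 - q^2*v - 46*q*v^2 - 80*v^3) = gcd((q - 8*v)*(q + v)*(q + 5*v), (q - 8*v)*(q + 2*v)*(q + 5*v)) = q^2 - 3*q*v - 40*v^2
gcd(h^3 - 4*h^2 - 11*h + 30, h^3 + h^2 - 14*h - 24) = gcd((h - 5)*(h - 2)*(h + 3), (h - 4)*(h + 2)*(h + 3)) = h + 3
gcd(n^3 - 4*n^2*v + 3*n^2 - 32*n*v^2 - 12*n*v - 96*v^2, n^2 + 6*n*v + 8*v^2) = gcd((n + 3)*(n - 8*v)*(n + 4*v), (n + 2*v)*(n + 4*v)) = n + 4*v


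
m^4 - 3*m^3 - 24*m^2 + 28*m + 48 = (m - 6)*(m - 2)*(m + 1)*(m + 4)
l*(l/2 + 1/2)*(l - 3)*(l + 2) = l^4/2 - 7*l^2/2 - 3*l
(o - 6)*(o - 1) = o^2 - 7*o + 6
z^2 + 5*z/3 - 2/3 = (z - 1/3)*(z + 2)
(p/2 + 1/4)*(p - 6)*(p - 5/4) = p^3/2 - 27*p^2/8 + 31*p/16 + 15/8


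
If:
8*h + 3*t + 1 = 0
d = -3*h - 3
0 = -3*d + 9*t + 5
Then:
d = -26/5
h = 11/15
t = -103/45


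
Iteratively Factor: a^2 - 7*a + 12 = (a - 4)*(a - 3)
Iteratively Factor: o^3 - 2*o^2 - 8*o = (o)*(o^2 - 2*o - 8) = o*(o - 4)*(o + 2)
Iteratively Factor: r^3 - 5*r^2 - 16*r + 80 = (r + 4)*(r^2 - 9*r + 20) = (r - 5)*(r + 4)*(r - 4)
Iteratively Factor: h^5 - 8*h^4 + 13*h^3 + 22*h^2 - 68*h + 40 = (h + 2)*(h^4 - 10*h^3 + 33*h^2 - 44*h + 20) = (h - 2)*(h + 2)*(h^3 - 8*h^2 + 17*h - 10) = (h - 2)*(h - 1)*(h + 2)*(h^2 - 7*h + 10) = (h - 5)*(h - 2)*(h - 1)*(h + 2)*(h - 2)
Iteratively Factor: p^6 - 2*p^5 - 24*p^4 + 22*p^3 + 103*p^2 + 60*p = (p + 1)*(p^5 - 3*p^4 - 21*p^3 + 43*p^2 + 60*p) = p*(p + 1)*(p^4 - 3*p^3 - 21*p^2 + 43*p + 60) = p*(p - 3)*(p + 1)*(p^3 - 21*p - 20) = p*(p - 3)*(p + 1)^2*(p^2 - p - 20) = p*(p - 3)*(p + 1)^2*(p + 4)*(p - 5)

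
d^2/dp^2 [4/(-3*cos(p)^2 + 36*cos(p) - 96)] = 4*(4*sin(p)^4 - 18*sin(p)^2 + 429*cos(p) - 9*cos(3*p) - 210)/(3*(cos(p) - 8)^3*(cos(p) - 4)^3)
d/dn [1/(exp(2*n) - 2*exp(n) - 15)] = 2*(1 - exp(n))*exp(n)/(-exp(2*n) + 2*exp(n) + 15)^2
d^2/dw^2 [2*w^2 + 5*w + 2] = 4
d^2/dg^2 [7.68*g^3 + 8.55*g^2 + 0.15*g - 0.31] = 46.08*g + 17.1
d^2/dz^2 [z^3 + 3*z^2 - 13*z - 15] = 6*z + 6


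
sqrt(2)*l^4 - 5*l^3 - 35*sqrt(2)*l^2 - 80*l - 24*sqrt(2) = (l - 6*sqrt(2))*(l + sqrt(2))*(l + 2*sqrt(2))*(sqrt(2)*l + 1)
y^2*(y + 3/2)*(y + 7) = y^4 + 17*y^3/2 + 21*y^2/2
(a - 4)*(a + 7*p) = a^2 + 7*a*p - 4*a - 28*p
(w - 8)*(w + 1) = w^2 - 7*w - 8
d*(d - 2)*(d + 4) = d^3 + 2*d^2 - 8*d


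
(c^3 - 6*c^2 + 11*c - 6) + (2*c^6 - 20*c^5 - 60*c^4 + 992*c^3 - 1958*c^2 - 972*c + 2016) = 2*c^6 - 20*c^5 - 60*c^4 + 993*c^3 - 1964*c^2 - 961*c + 2010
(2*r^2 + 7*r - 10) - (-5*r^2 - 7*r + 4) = 7*r^2 + 14*r - 14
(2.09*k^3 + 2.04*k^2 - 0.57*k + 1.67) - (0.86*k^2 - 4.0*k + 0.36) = 2.09*k^3 + 1.18*k^2 + 3.43*k + 1.31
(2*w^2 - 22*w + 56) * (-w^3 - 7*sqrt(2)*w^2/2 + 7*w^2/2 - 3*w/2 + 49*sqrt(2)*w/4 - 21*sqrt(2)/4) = -2*w^5 - 7*sqrt(2)*w^4 + 29*w^4 - 136*w^3 + 203*sqrt(2)*w^3/2 - 476*sqrt(2)*w^2 + 229*w^2 - 84*w + 1603*sqrt(2)*w/2 - 294*sqrt(2)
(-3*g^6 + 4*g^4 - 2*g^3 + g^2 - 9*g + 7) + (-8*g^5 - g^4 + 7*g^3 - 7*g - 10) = -3*g^6 - 8*g^5 + 3*g^4 + 5*g^3 + g^2 - 16*g - 3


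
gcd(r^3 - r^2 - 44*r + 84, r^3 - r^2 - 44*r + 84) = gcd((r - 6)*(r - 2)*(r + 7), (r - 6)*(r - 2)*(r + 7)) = r^3 - r^2 - 44*r + 84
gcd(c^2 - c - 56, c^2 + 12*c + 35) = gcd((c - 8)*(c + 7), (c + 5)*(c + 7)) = c + 7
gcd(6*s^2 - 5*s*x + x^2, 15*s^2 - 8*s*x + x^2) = -3*s + x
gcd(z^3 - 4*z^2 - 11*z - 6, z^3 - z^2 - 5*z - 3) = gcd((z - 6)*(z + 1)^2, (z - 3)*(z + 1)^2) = z^2 + 2*z + 1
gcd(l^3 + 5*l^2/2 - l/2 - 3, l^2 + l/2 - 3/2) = l^2 + l/2 - 3/2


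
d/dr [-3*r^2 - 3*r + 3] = -6*r - 3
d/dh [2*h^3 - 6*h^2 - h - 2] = 6*h^2 - 12*h - 1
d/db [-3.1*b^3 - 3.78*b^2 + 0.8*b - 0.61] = -9.3*b^2 - 7.56*b + 0.8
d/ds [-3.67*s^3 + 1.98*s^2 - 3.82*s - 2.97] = -11.01*s^2 + 3.96*s - 3.82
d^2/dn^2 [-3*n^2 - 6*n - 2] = -6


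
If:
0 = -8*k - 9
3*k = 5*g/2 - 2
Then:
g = -11/20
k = -9/8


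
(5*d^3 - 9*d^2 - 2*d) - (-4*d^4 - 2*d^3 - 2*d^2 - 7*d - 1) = 4*d^4 + 7*d^3 - 7*d^2 + 5*d + 1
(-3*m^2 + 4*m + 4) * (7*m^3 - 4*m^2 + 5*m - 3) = -21*m^5 + 40*m^4 - 3*m^3 + 13*m^2 + 8*m - 12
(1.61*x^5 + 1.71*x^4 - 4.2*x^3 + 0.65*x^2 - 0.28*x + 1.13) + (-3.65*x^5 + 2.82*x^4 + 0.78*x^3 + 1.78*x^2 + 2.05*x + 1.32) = -2.04*x^5 + 4.53*x^4 - 3.42*x^3 + 2.43*x^2 + 1.77*x + 2.45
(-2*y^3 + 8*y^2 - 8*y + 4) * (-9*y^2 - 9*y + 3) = 18*y^5 - 54*y^4 - 6*y^3 + 60*y^2 - 60*y + 12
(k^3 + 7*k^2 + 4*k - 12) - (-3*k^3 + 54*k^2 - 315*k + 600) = 4*k^3 - 47*k^2 + 319*k - 612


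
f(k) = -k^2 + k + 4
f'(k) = 1 - 2*k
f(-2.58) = -5.24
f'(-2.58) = 6.16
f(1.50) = 3.25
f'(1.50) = -2.00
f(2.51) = 0.21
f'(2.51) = -4.02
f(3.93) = -7.51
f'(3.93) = -6.86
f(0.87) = 4.11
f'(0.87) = -0.74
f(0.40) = 4.24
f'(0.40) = 0.20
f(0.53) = 4.25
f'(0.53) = -0.06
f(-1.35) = 0.83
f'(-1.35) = 3.70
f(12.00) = -128.00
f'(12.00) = -23.00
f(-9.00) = -86.00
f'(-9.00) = 19.00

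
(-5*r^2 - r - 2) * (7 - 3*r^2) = 15*r^4 + 3*r^3 - 29*r^2 - 7*r - 14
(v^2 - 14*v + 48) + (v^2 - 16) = 2*v^2 - 14*v + 32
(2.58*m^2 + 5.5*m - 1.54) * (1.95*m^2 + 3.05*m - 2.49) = 5.031*m^4 + 18.594*m^3 + 7.3478*m^2 - 18.392*m + 3.8346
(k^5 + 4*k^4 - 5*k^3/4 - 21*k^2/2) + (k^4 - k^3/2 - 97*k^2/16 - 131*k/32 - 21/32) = k^5 + 5*k^4 - 7*k^3/4 - 265*k^2/16 - 131*k/32 - 21/32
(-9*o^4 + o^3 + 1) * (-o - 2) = 9*o^5 + 17*o^4 - 2*o^3 - o - 2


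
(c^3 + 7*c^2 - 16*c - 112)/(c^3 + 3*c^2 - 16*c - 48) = (c + 7)/(c + 3)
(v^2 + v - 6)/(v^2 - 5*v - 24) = (v - 2)/(v - 8)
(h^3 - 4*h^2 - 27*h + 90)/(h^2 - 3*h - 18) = (h^2 + 2*h - 15)/(h + 3)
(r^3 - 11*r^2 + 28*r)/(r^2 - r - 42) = r*(r - 4)/(r + 6)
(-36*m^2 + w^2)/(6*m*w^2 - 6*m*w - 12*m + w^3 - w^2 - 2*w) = (-6*m + w)/(w^2 - w - 2)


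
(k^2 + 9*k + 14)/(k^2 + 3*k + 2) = (k + 7)/(k + 1)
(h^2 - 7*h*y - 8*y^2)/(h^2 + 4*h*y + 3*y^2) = (h - 8*y)/(h + 3*y)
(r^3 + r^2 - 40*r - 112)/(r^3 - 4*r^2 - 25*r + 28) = (r + 4)/(r - 1)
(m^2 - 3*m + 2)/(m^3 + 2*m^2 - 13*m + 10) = 1/(m + 5)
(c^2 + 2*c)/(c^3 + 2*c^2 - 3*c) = (c + 2)/(c^2 + 2*c - 3)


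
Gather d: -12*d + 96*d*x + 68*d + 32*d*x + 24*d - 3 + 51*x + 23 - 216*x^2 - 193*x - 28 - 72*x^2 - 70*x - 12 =d*(128*x + 80) - 288*x^2 - 212*x - 20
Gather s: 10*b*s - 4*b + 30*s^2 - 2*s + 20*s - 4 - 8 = -4*b + 30*s^2 + s*(10*b + 18) - 12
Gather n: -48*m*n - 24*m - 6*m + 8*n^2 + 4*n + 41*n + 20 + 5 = -30*m + 8*n^2 + n*(45 - 48*m) + 25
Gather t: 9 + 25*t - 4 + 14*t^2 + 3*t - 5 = 14*t^2 + 28*t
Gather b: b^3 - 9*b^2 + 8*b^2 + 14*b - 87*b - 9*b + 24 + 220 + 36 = b^3 - b^2 - 82*b + 280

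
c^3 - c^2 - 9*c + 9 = (c - 3)*(c - 1)*(c + 3)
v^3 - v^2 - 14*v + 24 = (v - 3)*(v - 2)*(v + 4)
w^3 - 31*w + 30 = (w - 5)*(w - 1)*(w + 6)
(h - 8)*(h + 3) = h^2 - 5*h - 24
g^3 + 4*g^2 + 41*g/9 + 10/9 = (g + 1/3)*(g + 5/3)*(g + 2)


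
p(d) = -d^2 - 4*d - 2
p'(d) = -2*d - 4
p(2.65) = -19.62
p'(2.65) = -9.30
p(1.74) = -11.99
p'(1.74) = -7.48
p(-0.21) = -1.20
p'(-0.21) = -3.58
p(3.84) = -32.11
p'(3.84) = -11.68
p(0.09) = -2.37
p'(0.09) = -4.18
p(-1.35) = 1.58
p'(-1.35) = -1.30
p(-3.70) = -0.89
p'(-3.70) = 3.40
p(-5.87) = -12.98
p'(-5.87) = 7.74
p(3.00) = -23.00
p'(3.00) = -10.00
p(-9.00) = -47.00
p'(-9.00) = 14.00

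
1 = 1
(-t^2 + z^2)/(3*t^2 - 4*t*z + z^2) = (t + z)/(-3*t + z)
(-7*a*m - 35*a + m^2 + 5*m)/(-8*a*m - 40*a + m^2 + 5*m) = (7*a - m)/(8*a - m)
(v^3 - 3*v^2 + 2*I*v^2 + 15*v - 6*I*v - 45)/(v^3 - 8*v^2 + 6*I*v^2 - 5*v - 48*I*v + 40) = (v^2 - 3*v*(1 + I) + 9*I)/(v^2 + v*(-8 + I) - 8*I)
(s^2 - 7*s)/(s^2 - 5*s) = (s - 7)/(s - 5)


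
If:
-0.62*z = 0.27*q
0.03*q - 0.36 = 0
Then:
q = 12.00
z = -5.23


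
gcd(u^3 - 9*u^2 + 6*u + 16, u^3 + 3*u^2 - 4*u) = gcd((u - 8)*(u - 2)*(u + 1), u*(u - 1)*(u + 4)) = 1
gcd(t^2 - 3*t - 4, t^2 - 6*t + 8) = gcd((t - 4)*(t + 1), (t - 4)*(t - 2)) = t - 4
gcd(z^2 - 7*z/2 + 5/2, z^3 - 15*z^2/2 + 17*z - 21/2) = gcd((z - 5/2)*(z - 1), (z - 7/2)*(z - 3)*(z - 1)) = z - 1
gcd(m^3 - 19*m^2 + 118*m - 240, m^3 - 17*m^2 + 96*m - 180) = m^2 - 11*m + 30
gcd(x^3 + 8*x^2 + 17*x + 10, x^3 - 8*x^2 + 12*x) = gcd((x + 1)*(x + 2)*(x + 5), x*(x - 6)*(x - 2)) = 1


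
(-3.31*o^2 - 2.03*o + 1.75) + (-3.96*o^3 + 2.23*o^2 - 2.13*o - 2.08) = -3.96*o^3 - 1.08*o^2 - 4.16*o - 0.33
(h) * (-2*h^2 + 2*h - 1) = -2*h^3 + 2*h^2 - h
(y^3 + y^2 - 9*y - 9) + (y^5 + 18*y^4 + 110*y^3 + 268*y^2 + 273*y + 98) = y^5 + 18*y^4 + 111*y^3 + 269*y^2 + 264*y + 89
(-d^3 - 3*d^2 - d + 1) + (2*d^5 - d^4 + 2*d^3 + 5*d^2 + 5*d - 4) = 2*d^5 - d^4 + d^3 + 2*d^2 + 4*d - 3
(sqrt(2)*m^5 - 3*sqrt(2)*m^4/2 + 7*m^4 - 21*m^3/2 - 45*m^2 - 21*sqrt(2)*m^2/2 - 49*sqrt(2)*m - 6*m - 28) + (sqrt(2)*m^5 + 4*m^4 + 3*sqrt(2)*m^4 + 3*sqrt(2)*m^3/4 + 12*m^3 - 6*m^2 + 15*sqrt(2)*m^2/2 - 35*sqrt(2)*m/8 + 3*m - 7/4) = 2*sqrt(2)*m^5 + 3*sqrt(2)*m^4/2 + 11*m^4 + 3*sqrt(2)*m^3/4 + 3*m^3/2 - 51*m^2 - 3*sqrt(2)*m^2 - 427*sqrt(2)*m/8 - 3*m - 119/4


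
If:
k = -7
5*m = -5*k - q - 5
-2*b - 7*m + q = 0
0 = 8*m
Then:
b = 15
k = -7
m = 0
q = 30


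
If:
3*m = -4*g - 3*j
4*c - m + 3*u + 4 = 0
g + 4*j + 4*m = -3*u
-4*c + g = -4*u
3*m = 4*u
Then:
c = -183/248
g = -27/62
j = 44/31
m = -26/31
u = -39/62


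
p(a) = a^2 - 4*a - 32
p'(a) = 2*a - 4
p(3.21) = -34.54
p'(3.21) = 2.42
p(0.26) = -32.97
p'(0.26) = -3.48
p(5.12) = -26.27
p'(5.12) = 6.24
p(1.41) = -35.65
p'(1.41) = -1.18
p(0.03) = -32.12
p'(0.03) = -3.94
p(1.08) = -35.15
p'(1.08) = -1.84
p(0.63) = -34.12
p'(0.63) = -2.74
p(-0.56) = -29.45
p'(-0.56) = -5.12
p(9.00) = 13.00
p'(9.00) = 14.00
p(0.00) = -32.00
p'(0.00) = -4.00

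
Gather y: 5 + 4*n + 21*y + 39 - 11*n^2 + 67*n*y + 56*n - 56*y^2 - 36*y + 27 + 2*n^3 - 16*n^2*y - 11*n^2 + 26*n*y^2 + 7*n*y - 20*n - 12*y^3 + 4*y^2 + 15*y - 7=2*n^3 - 22*n^2 + 40*n - 12*y^3 + y^2*(26*n - 52) + y*(-16*n^2 + 74*n) + 64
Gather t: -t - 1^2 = -t - 1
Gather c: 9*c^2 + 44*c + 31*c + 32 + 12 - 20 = 9*c^2 + 75*c + 24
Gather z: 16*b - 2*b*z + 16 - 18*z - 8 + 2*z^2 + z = 16*b + 2*z^2 + z*(-2*b - 17) + 8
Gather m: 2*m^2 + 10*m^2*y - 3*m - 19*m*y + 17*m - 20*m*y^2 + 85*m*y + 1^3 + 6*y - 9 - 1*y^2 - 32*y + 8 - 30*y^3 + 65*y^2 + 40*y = m^2*(10*y + 2) + m*(-20*y^2 + 66*y + 14) - 30*y^3 + 64*y^2 + 14*y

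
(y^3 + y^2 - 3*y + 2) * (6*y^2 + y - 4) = 6*y^5 + 7*y^4 - 21*y^3 + 5*y^2 + 14*y - 8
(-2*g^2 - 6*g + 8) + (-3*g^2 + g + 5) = -5*g^2 - 5*g + 13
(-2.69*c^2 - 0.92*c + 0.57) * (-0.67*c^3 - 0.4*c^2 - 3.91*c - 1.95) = 1.8023*c^5 + 1.6924*c^4 + 10.504*c^3 + 8.6147*c^2 - 0.4347*c - 1.1115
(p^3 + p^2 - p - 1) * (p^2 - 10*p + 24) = p^5 - 9*p^4 + 13*p^3 + 33*p^2 - 14*p - 24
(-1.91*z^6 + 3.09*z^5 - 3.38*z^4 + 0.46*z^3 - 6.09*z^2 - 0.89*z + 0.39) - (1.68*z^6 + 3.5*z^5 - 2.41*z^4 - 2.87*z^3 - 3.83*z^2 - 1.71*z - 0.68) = -3.59*z^6 - 0.41*z^5 - 0.97*z^4 + 3.33*z^3 - 2.26*z^2 + 0.82*z + 1.07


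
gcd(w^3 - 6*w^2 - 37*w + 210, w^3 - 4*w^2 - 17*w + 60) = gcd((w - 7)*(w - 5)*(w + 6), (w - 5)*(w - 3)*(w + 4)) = w - 5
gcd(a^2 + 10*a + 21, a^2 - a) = 1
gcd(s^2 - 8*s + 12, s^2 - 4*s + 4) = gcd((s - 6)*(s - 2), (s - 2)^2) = s - 2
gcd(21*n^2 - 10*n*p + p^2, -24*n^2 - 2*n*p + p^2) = 1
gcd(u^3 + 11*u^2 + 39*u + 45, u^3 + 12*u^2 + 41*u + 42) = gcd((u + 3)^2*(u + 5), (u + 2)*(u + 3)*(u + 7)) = u + 3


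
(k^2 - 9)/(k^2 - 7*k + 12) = (k + 3)/(k - 4)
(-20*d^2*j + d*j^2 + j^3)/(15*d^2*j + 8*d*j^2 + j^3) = (-4*d + j)/(3*d + j)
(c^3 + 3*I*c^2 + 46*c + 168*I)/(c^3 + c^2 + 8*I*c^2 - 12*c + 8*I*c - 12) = (c^2 - 3*I*c + 28)/(c^2 + c*(1 + 2*I) + 2*I)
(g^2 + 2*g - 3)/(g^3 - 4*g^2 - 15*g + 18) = 1/(g - 6)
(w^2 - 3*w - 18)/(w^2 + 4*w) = (w^2 - 3*w - 18)/(w*(w + 4))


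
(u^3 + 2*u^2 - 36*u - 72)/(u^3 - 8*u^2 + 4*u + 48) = (u + 6)/(u - 4)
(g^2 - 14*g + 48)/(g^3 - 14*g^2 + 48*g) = 1/g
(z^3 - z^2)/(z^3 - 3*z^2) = (z - 1)/(z - 3)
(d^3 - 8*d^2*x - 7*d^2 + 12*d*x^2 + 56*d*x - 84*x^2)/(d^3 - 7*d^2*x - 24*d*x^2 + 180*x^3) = (-d^2 + 2*d*x + 7*d - 14*x)/(-d^2 + d*x + 30*x^2)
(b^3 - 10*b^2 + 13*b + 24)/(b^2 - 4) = (b^3 - 10*b^2 + 13*b + 24)/(b^2 - 4)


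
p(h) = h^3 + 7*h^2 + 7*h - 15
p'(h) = 3*h^2 + 14*h + 7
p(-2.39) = -5.40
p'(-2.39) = -9.32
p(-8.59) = -192.45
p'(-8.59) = 108.10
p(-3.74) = 4.42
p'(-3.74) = -3.40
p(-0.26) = -16.36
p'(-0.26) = 3.56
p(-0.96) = -16.15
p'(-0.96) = -3.68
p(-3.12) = 0.93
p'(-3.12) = -7.48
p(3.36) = 125.48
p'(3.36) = 87.91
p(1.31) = 8.43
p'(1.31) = 30.49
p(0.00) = -15.00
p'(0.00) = 7.00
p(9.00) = 1344.00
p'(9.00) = 376.00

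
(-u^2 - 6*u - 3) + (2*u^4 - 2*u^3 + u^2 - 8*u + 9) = 2*u^4 - 2*u^3 - 14*u + 6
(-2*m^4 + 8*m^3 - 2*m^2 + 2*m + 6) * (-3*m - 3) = 6*m^5 - 18*m^4 - 18*m^3 - 24*m - 18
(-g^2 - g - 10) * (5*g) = -5*g^3 - 5*g^2 - 50*g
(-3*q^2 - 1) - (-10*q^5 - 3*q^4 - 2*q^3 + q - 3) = 10*q^5 + 3*q^4 + 2*q^3 - 3*q^2 - q + 2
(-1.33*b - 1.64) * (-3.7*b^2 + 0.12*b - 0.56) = 4.921*b^3 + 5.9084*b^2 + 0.548*b + 0.9184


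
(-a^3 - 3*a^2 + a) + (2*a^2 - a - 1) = -a^3 - a^2 - 1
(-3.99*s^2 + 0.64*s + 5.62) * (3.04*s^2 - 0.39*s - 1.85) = -12.1296*s^4 + 3.5017*s^3 + 24.2167*s^2 - 3.3758*s - 10.397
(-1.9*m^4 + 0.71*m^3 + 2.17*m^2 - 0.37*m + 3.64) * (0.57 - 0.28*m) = 0.532*m^5 - 1.2818*m^4 - 0.2029*m^3 + 1.3405*m^2 - 1.2301*m + 2.0748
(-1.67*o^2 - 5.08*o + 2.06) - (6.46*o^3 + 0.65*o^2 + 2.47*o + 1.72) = -6.46*o^3 - 2.32*o^2 - 7.55*o + 0.34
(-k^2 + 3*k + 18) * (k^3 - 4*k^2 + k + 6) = -k^5 + 7*k^4 + 5*k^3 - 75*k^2 + 36*k + 108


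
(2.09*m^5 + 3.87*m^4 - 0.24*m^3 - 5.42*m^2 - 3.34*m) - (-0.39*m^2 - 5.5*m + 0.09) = 2.09*m^5 + 3.87*m^4 - 0.24*m^3 - 5.03*m^2 + 2.16*m - 0.09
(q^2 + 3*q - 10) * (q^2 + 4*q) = q^4 + 7*q^3 + 2*q^2 - 40*q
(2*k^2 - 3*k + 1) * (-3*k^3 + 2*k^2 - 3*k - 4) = -6*k^5 + 13*k^4 - 15*k^3 + 3*k^2 + 9*k - 4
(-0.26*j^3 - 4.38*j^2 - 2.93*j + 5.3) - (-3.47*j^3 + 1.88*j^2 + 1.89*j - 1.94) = 3.21*j^3 - 6.26*j^2 - 4.82*j + 7.24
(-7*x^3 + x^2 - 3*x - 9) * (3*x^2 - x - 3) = -21*x^5 + 10*x^4 + 11*x^3 - 27*x^2 + 18*x + 27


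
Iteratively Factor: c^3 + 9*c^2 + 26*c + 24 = (c + 4)*(c^2 + 5*c + 6) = (c + 3)*(c + 4)*(c + 2)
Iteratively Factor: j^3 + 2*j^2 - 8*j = (j - 2)*(j^2 + 4*j) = (j - 2)*(j + 4)*(j)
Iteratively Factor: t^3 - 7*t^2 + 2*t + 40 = (t + 2)*(t^2 - 9*t + 20) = (t - 4)*(t + 2)*(t - 5)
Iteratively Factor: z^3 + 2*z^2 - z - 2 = (z + 2)*(z^2 - 1) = (z + 1)*(z + 2)*(z - 1)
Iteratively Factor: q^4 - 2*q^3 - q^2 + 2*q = (q + 1)*(q^3 - 3*q^2 + 2*q) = (q - 2)*(q + 1)*(q^2 - q) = (q - 2)*(q - 1)*(q + 1)*(q)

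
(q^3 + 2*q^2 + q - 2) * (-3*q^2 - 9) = -3*q^5 - 6*q^4 - 12*q^3 - 12*q^2 - 9*q + 18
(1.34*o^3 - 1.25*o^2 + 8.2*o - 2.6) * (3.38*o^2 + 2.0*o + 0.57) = 4.5292*o^5 - 1.545*o^4 + 25.9798*o^3 + 6.8995*o^2 - 0.526000000000001*o - 1.482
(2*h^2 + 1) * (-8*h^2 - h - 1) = -16*h^4 - 2*h^3 - 10*h^2 - h - 1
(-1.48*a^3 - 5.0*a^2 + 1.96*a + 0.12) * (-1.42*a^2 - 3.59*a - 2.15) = 2.1016*a^5 + 12.4132*a^4 + 18.3488*a^3 + 3.5432*a^2 - 4.6448*a - 0.258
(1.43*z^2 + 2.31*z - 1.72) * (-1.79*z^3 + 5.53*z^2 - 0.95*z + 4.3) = -2.5597*z^5 + 3.773*z^4 + 14.4946*z^3 - 5.5571*z^2 + 11.567*z - 7.396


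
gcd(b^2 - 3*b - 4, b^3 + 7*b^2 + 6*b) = b + 1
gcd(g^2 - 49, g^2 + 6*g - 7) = g + 7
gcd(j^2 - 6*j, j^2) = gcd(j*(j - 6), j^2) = j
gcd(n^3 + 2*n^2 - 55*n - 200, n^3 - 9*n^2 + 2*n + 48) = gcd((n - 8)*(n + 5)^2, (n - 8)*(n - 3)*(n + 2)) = n - 8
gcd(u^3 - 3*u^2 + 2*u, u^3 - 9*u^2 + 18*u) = u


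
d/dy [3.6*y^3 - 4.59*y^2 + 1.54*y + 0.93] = 10.8*y^2 - 9.18*y + 1.54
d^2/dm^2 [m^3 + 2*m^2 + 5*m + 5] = 6*m + 4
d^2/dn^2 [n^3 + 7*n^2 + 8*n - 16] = 6*n + 14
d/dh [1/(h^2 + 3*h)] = (-2*h - 3)/(h^2*(h + 3)^2)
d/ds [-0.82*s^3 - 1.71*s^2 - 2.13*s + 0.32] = -2.46*s^2 - 3.42*s - 2.13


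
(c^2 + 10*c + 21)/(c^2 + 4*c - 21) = (c + 3)/(c - 3)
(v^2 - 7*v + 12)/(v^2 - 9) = (v - 4)/(v + 3)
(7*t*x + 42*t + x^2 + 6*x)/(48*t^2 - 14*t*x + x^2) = (7*t*x + 42*t + x^2 + 6*x)/(48*t^2 - 14*t*x + x^2)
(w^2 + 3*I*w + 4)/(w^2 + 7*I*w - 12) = (w - I)/(w + 3*I)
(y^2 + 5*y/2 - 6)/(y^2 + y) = (y^2 + 5*y/2 - 6)/(y*(y + 1))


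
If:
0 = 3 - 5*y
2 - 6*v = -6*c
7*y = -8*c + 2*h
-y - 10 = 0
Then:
No Solution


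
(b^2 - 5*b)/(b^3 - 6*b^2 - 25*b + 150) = b/(b^2 - b - 30)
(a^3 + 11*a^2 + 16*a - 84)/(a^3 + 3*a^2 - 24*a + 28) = (a + 6)/(a - 2)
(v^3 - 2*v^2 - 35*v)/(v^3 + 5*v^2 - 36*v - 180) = v*(v - 7)/(v^2 - 36)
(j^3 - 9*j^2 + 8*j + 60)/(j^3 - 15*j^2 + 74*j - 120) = (j + 2)/(j - 4)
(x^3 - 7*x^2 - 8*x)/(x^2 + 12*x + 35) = x*(x^2 - 7*x - 8)/(x^2 + 12*x + 35)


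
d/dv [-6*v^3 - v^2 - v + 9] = -18*v^2 - 2*v - 1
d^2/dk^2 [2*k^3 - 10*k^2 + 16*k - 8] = 12*k - 20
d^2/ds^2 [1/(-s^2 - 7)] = 2*(7 - 3*s^2)/(s^2 + 7)^3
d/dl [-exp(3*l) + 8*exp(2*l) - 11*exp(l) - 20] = (-3*exp(2*l) + 16*exp(l) - 11)*exp(l)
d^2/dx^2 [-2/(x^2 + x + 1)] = 4*(x^2 + x - (2*x + 1)^2 + 1)/(x^2 + x + 1)^3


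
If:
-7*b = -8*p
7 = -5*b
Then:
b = -7/5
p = -49/40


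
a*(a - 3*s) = a^2 - 3*a*s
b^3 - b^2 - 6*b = b*(b - 3)*(b + 2)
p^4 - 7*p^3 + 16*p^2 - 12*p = p*(p - 3)*(p - 2)^2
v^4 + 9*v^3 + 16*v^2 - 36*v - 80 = (v - 2)*(v + 2)*(v + 4)*(v + 5)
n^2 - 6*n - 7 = (n - 7)*(n + 1)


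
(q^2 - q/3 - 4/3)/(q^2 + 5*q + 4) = (q - 4/3)/(q + 4)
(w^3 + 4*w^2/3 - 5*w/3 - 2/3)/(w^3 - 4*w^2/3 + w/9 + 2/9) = 3*(w + 2)/(3*w - 2)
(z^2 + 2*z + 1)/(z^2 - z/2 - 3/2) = 2*(z + 1)/(2*z - 3)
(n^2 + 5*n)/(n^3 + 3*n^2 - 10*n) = 1/(n - 2)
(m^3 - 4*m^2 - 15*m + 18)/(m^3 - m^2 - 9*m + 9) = (m - 6)/(m - 3)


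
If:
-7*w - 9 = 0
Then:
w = -9/7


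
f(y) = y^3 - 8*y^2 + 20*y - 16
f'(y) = 3*y^2 - 16*y + 20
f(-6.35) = -721.63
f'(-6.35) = 242.57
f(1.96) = -0.00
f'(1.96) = 0.16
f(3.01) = -1.01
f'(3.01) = -0.98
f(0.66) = -6.00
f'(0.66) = 10.75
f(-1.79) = -83.17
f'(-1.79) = 58.25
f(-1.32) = -58.64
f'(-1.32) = 46.35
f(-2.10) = -102.54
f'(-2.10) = 66.83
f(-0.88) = -40.48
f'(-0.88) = 36.40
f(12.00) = 800.00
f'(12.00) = 260.00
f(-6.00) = -640.00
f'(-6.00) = 224.00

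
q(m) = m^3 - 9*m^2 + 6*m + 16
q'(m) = 3*m^2 - 18*m + 6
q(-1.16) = -4.63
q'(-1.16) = 30.92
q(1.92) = 1.42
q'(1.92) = -17.50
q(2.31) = -5.84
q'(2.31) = -19.57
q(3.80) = -36.29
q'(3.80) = -19.08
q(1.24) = 11.51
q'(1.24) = -11.71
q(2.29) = -5.45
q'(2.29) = -19.49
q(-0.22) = 14.23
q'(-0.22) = 10.11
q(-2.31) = -58.21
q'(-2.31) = 63.59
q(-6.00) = -560.00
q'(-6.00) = 222.00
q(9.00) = 70.00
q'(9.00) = 87.00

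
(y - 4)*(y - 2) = y^2 - 6*y + 8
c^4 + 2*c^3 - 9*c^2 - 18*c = c*(c - 3)*(c + 2)*(c + 3)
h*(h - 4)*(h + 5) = h^3 + h^2 - 20*h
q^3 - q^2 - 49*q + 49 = (q - 7)*(q - 1)*(q + 7)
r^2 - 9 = (r - 3)*(r + 3)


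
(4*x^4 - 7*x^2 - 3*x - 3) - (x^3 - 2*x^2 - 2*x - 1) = 4*x^4 - x^3 - 5*x^2 - x - 2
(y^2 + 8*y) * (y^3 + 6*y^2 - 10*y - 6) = y^5 + 14*y^4 + 38*y^3 - 86*y^2 - 48*y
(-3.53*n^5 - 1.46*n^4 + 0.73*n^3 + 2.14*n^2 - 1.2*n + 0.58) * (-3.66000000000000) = 12.9198*n^5 + 5.3436*n^4 - 2.6718*n^3 - 7.8324*n^2 + 4.392*n - 2.1228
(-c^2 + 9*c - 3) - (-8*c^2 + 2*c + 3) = 7*c^2 + 7*c - 6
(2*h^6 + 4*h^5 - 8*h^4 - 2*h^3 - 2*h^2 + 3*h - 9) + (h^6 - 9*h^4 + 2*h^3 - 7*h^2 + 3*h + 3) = 3*h^6 + 4*h^5 - 17*h^4 - 9*h^2 + 6*h - 6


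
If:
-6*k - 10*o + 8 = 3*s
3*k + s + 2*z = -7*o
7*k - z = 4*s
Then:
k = 91*z/125 + 224/125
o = -93*z/125 - 152/125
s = 128*z/125 + 392/125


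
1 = 1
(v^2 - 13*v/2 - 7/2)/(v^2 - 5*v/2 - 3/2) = (v - 7)/(v - 3)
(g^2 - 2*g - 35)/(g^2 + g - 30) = (g^2 - 2*g - 35)/(g^2 + g - 30)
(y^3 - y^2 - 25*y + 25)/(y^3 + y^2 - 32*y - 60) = (y^2 - 6*y + 5)/(y^2 - 4*y - 12)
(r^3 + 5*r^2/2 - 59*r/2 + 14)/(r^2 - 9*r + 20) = (2*r^2 + 13*r - 7)/(2*(r - 5))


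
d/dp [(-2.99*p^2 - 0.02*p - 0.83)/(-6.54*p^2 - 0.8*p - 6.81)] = (2.2612*p^2 + 29.8674*p - 0.5278)/(42.7716*p^4 + 10.464*p^3 + 89.7148*p^2 + 10.896*p + 46.3761)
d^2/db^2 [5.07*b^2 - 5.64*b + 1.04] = 10.1400000000000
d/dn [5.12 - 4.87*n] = -4.87000000000000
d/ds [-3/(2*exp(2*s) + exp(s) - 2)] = (12*exp(s) + 3)*exp(s)/(2*exp(2*s) + exp(s) - 2)^2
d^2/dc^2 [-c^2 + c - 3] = -2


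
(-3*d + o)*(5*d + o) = -15*d^2 + 2*d*o + o^2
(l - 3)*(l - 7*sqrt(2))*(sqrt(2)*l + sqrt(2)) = sqrt(2)*l^3 - 14*l^2 - 2*sqrt(2)*l^2 - 3*sqrt(2)*l + 28*l + 42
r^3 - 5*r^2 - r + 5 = (r - 5)*(r - 1)*(r + 1)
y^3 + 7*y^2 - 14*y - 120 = (y - 4)*(y + 5)*(y + 6)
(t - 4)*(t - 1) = t^2 - 5*t + 4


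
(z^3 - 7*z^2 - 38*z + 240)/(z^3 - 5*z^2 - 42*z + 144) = (z - 5)/(z - 3)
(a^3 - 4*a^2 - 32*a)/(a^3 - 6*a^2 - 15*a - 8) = a*(a + 4)/(a^2 + 2*a + 1)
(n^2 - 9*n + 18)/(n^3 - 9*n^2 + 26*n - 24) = (n - 6)/(n^2 - 6*n + 8)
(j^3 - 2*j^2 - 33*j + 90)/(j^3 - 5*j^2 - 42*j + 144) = (j - 5)/(j - 8)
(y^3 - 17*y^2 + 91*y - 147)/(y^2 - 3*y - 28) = (y^2 - 10*y + 21)/(y + 4)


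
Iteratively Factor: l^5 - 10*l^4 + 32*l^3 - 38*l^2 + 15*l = (l - 5)*(l^4 - 5*l^3 + 7*l^2 - 3*l) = (l - 5)*(l - 1)*(l^3 - 4*l^2 + 3*l) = (l - 5)*(l - 1)^2*(l^2 - 3*l) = (l - 5)*(l - 3)*(l - 1)^2*(l)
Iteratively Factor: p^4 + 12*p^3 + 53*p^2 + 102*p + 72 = (p + 4)*(p^3 + 8*p^2 + 21*p + 18) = (p + 3)*(p + 4)*(p^2 + 5*p + 6) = (p + 3)^2*(p + 4)*(p + 2)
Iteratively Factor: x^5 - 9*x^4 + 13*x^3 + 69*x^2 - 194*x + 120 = (x - 4)*(x^4 - 5*x^3 - 7*x^2 + 41*x - 30) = (x - 4)*(x - 2)*(x^3 - 3*x^2 - 13*x + 15) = (x - 4)*(x - 2)*(x + 3)*(x^2 - 6*x + 5) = (x - 4)*(x - 2)*(x - 1)*(x + 3)*(x - 5)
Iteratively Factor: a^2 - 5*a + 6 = (a - 2)*(a - 3)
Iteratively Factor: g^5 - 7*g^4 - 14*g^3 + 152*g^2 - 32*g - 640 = (g + 4)*(g^4 - 11*g^3 + 30*g^2 + 32*g - 160) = (g - 4)*(g + 4)*(g^3 - 7*g^2 + 2*g + 40) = (g - 4)*(g + 2)*(g + 4)*(g^2 - 9*g + 20) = (g - 4)^2*(g + 2)*(g + 4)*(g - 5)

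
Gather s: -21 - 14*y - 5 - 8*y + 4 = -22*y - 22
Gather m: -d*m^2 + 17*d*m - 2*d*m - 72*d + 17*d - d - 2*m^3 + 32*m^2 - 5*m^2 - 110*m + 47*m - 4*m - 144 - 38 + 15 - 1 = -56*d - 2*m^3 + m^2*(27 - d) + m*(15*d - 67) - 168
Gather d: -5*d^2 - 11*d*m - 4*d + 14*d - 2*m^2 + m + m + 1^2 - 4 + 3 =-5*d^2 + d*(10 - 11*m) - 2*m^2 + 2*m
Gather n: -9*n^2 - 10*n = -9*n^2 - 10*n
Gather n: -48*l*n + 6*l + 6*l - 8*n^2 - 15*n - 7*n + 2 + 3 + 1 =12*l - 8*n^2 + n*(-48*l - 22) + 6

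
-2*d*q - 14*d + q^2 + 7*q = (-2*d + q)*(q + 7)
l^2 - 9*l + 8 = (l - 8)*(l - 1)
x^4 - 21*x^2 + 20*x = x*(x - 4)*(x - 1)*(x + 5)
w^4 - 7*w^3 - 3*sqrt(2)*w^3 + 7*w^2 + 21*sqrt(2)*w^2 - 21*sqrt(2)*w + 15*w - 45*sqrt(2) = (w - 5)*(w - 3)*(w + 1)*(w - 3*sqrt(2))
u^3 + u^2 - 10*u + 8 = (u - 2)*(u - 1)*(u + 4)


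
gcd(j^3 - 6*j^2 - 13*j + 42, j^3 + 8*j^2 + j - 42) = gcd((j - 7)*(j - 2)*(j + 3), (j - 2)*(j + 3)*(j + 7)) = j^2 + j - 6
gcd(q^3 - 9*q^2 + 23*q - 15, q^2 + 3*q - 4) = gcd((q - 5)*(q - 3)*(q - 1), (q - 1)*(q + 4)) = q - 1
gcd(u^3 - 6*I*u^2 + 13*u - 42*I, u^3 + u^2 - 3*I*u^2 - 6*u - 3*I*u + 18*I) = 1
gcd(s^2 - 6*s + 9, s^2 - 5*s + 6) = s - 3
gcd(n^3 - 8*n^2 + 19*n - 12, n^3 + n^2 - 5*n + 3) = n - 1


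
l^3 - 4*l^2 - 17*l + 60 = (l - 5)*(l - 3)*(l + 4)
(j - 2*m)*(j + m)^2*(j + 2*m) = j^4 + 2*j^3*m - 3*j^2*m^2 - 8*j*m^3 - 4*m^4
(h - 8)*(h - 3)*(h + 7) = h^3 - 4*h^2 - 53*h + 168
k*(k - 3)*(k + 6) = k^3 + 3*k^2 - 18*k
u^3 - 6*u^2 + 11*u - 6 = (u - 3)*(u - 2)*(u - 1)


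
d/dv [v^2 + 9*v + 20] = 2*v + 9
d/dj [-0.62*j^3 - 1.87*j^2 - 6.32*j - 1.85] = -1.86*j^2 - 3.74*j - 6.32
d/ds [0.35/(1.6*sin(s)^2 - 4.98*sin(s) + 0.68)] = (1.743 - 1.12*sin(s))*cos(s)/(1.6*sin(s)^2 - 4.98*sin(s) + 0.68)^2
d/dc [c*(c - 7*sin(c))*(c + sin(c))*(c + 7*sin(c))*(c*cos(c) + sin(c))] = -c^5*sin(c) - 2*c^4*sin(c)^2 + 6*c^4*cos(c) + c^4 + 147*c^3*sin(c)^3 + 6*c^3*sin(c)*cos(c) - 94*c^3*sin(c) + 196*c^2*sin(c)^4 - 294*c^2*sin(c)^2*cos(c) - 144*c^2*sin(c)^2 - 294*c*sin(c)^3*cos(c) - 98*c*sin(c)^3 - 49*sin(c)^4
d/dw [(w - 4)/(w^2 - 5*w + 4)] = -1/(w^2 - 2*w + 1)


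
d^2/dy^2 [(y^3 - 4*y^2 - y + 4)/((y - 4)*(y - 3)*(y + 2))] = 2*(y^3 + 15*y^2 + 3*y + 29)/(y^6 - 3*y^5 - 15*y^4 + 35*y^3 + 90*y^2 - 108*y - 216)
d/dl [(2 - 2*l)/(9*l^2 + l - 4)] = 2*(-9*l^2 - l + (l - 1)*(18*l + 1) + 4)/(9*l^2 + l - 4)^2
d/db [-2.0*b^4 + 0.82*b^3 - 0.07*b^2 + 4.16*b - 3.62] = -8.0*b^3 + 2.46*b^2 - 0.14*b + 4.16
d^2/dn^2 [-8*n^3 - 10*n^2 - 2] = -48*n - 20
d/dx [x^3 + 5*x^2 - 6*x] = 3*x^2 + 10*x - 6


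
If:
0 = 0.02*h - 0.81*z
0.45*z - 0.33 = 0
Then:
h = 29.70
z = 0.73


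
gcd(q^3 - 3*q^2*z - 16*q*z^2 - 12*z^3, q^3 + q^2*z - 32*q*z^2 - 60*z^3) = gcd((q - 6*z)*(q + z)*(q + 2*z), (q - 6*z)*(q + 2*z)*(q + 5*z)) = -q^2 + 4*q*z + 12*z^2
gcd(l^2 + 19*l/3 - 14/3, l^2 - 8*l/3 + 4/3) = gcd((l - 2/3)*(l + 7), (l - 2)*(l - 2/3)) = l - 2/3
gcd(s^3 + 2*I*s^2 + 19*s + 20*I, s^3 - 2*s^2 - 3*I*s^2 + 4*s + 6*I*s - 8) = s^2 - 3*I*s + 4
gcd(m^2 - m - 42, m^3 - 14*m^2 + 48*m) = 1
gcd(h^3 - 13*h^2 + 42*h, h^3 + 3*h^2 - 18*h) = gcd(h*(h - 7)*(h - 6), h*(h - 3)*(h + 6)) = h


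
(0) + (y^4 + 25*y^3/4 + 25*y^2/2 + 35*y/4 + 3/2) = y^4 + 25*y^3/4 + 25*y^2/2 + 35*y/4 + 3/2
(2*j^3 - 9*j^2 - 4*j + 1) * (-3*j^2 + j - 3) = -6*j^5 + 29*j^4 - 3*j^3 + 20*j^2 + 13*j - 3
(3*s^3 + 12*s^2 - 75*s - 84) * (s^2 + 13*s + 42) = 3*s^5 + 51*s^4 + 207*s^3 - 555*s^2 - 4242*s - 3528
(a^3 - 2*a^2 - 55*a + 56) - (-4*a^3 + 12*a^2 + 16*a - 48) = 5*a^3 - 14*a^2 - 71*a + 104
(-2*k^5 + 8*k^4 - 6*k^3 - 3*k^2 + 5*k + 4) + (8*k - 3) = -2*k^5 + 8*k^4 - 6*k^3 - 3*k^2 + 13*k + 1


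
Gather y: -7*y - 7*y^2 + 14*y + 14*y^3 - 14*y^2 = 14*y^3 - 21*y^2 + 7*y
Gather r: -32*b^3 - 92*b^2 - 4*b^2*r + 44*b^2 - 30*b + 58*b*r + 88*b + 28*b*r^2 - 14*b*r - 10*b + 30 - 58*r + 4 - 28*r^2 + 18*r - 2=-32*b^3 - 48*b^2 + 48*b + r^2*(28*b - 28) + r*(-4*b^2 + 44*b - 40) + 32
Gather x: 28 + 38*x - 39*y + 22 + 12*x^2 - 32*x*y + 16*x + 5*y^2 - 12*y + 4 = 12*x^2 + x*(54 - 32*y) + 5*y^2 - 51*y + 54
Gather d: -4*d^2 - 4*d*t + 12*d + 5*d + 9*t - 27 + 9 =-4*d^2 + d*(17 - 4*t) + 9*t - 18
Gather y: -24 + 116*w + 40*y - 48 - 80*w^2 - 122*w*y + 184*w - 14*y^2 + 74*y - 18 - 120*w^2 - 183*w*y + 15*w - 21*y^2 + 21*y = -200*w^2 + 315*w - 35*y^2 + y*(135 - 305*w) - 90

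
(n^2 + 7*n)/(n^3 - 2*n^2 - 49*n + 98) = n/(n^2 - 9*n + 14)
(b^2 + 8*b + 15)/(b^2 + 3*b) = (b + 5)/b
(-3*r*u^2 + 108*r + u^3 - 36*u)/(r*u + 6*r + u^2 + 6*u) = (-3*r*u + 18*r + u^2 - 6*u)/(r + u)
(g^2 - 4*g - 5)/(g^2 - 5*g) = (g + 1)/g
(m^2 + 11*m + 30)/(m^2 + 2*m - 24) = (m + 5)/(m - 4)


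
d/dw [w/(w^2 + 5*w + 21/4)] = 4*(21 - 4*w^2)/(16*w^4 + 160*w^3 + 568*w^2 + 840*w + 441)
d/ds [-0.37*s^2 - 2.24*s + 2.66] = -0.74*s - 2.24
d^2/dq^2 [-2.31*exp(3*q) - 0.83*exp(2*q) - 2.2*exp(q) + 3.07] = (-20.79*exp(2*q) - 3.32*exp(q) - 2.2)*exp(q)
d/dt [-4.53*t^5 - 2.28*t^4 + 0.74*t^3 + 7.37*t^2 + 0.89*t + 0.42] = -22.65*t^4 - 9.12*t^3 + 2.22*t^2 + 14.74*t + 0.89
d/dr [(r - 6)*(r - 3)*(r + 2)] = r*(3*r - 14)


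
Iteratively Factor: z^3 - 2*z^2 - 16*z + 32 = (z - 4)*(z^2 + 2*z - 8) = (z - 4)*(z + 4)*(z - 2)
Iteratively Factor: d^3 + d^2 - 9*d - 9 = (d + 1)*(d^2 - 9) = (d + 1)*(d + 3)*(d - 3)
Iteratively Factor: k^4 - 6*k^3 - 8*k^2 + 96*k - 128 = (k - 2)*(k^3 - 4*k^2 - 16*k + 64) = (k - 4)*(k - 2)*(k^2 - 16) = (k - 4)*(k - 2)*(k + 4)*(k - 4)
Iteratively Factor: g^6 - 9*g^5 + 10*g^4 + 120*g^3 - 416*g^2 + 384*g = (g - 4)*(g^5 - 5*g^4 - 10*g^3 + 80*g^2 - 96*g) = (g - 4)*(g - 3)*(g^4 - 2*g^3 - 16*g^2 + 32*g) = (g - 4)*(g - 3)*(g - 2)*(g^3 - 16*g) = (g - 4)^2*(g - 3)*(g - 2)*(g^2 + 4*g) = g*(g - 4)^2*(g - 3)*(g - 2)*(g + 4)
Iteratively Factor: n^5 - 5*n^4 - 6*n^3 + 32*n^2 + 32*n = (n - 4)*(n^4 - n^3 - 10*n^2 - 8*n) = (n - 4)*(n + 1)*(n^3 - 2*n^2 - 8*n) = (n - 4)^2*(n + 1)*(n^2 + 2*n) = (n - 4)^2*(n + 1)*(n + 2)*(n)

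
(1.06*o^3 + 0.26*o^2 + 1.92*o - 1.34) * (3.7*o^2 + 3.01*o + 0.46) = 3.922*o^5 + 4.1526*o^4 + 8.3742*o^3 + 0.940799999999999*o^2 - 3.1502*o - 0.6164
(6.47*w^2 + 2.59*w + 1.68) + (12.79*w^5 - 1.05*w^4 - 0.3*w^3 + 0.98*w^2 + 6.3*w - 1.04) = 12.79*w^5 - 1.05*w^4 - 0.3*w^3 + 7.45*w^2 + 8.89*w + 0.64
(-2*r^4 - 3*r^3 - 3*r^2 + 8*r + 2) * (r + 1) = -2*r^5 - 5*r^4 - 6*r^3 + 5*r^2 + 10*r + 2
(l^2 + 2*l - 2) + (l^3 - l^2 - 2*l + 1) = l^3 - 1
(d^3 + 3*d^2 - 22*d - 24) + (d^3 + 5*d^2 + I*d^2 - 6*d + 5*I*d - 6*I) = 2*d^3 + 8*d^2 + I*d^2 - 28*d + 5*I*d - 24 - 6*I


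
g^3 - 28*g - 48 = (g - 6)*(g + 2)*(g + 4)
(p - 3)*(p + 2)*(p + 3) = p^3 + 2*p^2 - 9*p - 18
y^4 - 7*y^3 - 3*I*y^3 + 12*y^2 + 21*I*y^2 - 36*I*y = y*(y - 4)*(y - 3)*(y - 3*I)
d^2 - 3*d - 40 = (d - 8)*(d + 5)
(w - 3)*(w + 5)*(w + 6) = w^3 + 8*w^2 - 3*w - 90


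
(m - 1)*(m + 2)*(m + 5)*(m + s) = m^4 + m^3*s + 6*m^3 + 6*m^2*s + 3*m^2 + 3*m*s - 10*m - 10*s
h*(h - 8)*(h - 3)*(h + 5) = h^4 - 6*h^3 - 31*h^2 + 120*h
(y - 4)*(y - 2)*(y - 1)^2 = y^4 - 8*y^3 + 21*y^2 - 22*y + 8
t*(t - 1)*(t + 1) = t^3 - t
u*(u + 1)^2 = u^3 + 2*u^2 + u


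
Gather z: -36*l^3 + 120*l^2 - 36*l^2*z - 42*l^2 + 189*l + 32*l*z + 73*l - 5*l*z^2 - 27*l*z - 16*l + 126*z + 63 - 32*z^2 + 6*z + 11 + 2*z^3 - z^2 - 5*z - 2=-36*l^3 + 78*l^2 + 246*l + 2*z^3 + z^2*(-5*l - 33) + z*(-36*l^2 + 5*l + 127) + 72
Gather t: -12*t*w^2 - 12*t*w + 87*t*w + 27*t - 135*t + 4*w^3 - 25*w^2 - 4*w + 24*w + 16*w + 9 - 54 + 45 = t*(-12*w^2 + 75*w - 108) + 4*w^3 - 25*w^2 + 36*w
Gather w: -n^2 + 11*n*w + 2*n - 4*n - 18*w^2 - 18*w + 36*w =-n^2 - 2*n - 18*w^2 + w*(11*n + 18)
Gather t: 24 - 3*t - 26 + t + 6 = 4 - 2*t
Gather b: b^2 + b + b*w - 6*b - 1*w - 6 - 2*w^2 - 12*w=b^2 + b*(w - 5) - 2*w^2 - 13*w - 6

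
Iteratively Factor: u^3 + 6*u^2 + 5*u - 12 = (u + 4)*(u^2 + 2*u - 3) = (u + 3)*(u + 4)*(u - 1)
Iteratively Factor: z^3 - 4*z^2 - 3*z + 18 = (z - 3)*(z^2 - z - 6) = (z - 3)*(z + 2)*(z - 3)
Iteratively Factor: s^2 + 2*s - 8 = (s + 4)*(s - 2)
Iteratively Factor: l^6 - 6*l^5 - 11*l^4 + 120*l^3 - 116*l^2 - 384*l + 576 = (l - 4)*(l^5 - 2*l^4 - 19*l^3 + 44*l^2 + 60*l - 144) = (l - 4)*(l - 3)*(l^4 + l^3 - 16*l^2 - 4*l + 48) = (l - 4)*(l - 3)*(l + 2)*(l^3 - l^2 - 14*l + 24) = (l - 4)*(l - 3)*(l - 2)*(l + 2)*(l^2 + l - 12) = (l - 4)*(l - 3)*(l - 2)*(l + 2)*(l + 4)*(l - 3)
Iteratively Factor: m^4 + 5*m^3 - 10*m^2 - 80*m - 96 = (m + 4)*(m^3 + m^2 - 14*m - 24) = (m - 4)*(m + 4)*(m^2 + 5*m + 6) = (m - 4)*(m + 2)*(m + 4)*(m + 3)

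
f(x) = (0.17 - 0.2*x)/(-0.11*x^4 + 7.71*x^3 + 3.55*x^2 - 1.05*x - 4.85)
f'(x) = (0.17 - 0.2*x)*(0.44*x^3 - 23.13*x^2 - 7.1*x + 1.05)/(-0.11*x^4 + 7.71*x^3 + 3.55*x^2 - 1.05*x - 4.85)^2 - 0.2/(-0.11*x^4 + 7.71*x^3 + 3.55*x^2 - 1.05*x - 4.85)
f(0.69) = -0.02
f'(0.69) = -0.10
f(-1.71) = -0.02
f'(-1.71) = -0.02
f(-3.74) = -0.00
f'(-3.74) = -0.00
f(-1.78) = -0.01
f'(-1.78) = -0.02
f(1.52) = -0.00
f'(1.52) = 0.00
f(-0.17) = -0.04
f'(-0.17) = 0.06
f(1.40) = -0.01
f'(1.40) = 0.00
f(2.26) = -0.00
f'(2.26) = 0.00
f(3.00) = -0.00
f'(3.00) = 0.00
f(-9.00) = -0.00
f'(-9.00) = -0.00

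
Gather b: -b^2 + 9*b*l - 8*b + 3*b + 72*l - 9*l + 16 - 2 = -b^2 + b*(9*l - 5) + 63*l + 14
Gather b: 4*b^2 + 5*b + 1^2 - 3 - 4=4*b^2 + 5*b - 6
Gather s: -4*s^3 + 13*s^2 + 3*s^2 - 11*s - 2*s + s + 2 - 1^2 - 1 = -4*s^3 + 16*s^2 - 12*s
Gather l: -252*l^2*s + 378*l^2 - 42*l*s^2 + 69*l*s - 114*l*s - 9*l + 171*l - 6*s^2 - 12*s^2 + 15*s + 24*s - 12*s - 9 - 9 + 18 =l^2*(378 - 252*s) + l*(-42*s^2 - 45*s + 162) - 18*s^2 + 27*s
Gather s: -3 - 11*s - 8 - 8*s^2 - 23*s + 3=-8*s^2 - 34*s - 8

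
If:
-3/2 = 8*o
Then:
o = -3/16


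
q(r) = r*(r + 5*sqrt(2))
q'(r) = 2*r + 5*sqrt(2)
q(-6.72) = -2.36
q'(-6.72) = -6.37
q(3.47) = 36.58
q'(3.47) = 14.01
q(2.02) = 18.36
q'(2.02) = 11.11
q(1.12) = 9.17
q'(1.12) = 9.31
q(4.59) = 53.52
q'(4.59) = 16.25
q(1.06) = 8.62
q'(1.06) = 9.19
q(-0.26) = -1.77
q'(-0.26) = 6.55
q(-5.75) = -7.60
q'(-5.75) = -4.43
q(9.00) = 144.64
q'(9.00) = 25.07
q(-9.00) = 17.36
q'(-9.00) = -10.93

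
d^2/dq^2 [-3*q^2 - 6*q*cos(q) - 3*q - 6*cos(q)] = 6*q*cos(q) + 12*sin(q) + 6*cos(q) - 6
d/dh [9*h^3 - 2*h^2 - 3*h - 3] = 27*h^2 - 4*h - 3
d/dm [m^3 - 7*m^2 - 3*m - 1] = 3*m^2 - 14*m - 3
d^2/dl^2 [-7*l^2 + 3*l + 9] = -14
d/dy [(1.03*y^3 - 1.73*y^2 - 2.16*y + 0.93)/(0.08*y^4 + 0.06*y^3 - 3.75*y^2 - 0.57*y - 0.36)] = (-0.0824*y^6 + 0.2768*y^5 - 3.2403*y^4 - 1.2126*y^3 - 8.3937*y^2 + 8.2206*y + 1.3077)/(0.0064*y^8 + 0.0096*y^7 - 0.5964*y^6 - 0.5412*y^5 + 13.9365*y^4 + 4.2318*y^3 + 3.0249*y^2 + 0.4104*y + 0.1296)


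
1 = 1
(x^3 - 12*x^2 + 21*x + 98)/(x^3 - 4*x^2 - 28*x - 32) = (x^2 - 14*x + 49)/(x^2 - 6*x - 16)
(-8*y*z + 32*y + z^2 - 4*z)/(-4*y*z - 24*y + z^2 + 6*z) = (8*y*z - 32*y - z^2 + 4*z)/(4*y*z + 24*y - z^2 - 6*z)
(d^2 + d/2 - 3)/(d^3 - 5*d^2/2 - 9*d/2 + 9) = 1/(d - 3)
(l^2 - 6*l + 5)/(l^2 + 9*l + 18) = (l^2 - 6*l + 5)/(l^2 + 9*l + 18)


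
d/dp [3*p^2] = 6*p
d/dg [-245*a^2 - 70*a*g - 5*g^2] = -70*a - 10*g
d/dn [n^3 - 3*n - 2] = 3*n^2 - 3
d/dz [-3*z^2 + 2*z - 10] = 2 - 6*z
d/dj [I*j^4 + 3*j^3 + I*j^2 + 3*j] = 4*I*j^3 + 9*j^2 + 2*I*j + 3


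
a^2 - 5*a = a*(a - 5)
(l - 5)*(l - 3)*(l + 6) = l^3 - 2*l^2 - 33*l + 90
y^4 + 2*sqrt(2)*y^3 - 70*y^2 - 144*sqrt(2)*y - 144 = (y - 6*sqrt(2))*(y + sqrt(2))^2*(y + 6*sqrt(2))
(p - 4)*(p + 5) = p^2 + p - 20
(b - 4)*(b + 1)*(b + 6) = b^3 + 3*b^2 - 22*b - 24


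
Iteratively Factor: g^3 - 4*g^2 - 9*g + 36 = (g - 4)*(g^2 - 9) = (g - 4)*(g - 3)*(g + 3)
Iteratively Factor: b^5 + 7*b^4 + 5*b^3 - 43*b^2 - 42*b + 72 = (b + 3)*(b^4 + 4*b^3 - 7*b^2 - 22*b + 24) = (b - 2)*(b + 3)*(b^3 + 6*b^2 + 5*b - 12) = (b - 2)*(b + 3)^2*(b^2 + 3*b - 4) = (b - 2)*(b - 1)*(b + 3)^2*(b + 4)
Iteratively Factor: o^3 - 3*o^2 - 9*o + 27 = (o - 3)*(o^2 - 9) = (o - 3)*(o + 3)*(o - 3)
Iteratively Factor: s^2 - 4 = (s - 2)*(s + 2)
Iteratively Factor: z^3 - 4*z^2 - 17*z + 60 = (z - 5)*(z^2 + z - 12) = (z - 5)*(z - 3)*(z + 4)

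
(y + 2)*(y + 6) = y^2 + 8*y + 12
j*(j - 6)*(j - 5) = j^3 - 11*j^2 + 30*j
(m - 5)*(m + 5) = m^2 - 25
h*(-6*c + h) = -6*c*h + h^2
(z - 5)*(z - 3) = z^2 - 8*z + 15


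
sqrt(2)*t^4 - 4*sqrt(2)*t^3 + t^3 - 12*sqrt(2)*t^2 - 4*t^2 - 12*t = t*(t - 6)*(t + 2)*(sqrt(2)*t + 1)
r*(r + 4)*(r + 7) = r^3 + 11*r^2 + 28*r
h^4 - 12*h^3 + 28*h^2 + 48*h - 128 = (h - 8)*(h - 4)*(h - 2)*(h + 2)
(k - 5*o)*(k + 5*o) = k^2 - 25*o^2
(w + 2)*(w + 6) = w^2 + 8*w + 12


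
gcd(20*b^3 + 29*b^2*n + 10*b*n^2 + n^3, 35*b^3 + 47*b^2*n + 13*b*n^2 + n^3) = 5*b^2 + 6*b*n + n^2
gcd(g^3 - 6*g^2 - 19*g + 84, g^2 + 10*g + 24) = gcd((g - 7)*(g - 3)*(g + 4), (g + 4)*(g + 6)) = g + 4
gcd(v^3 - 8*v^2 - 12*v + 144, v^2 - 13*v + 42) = v - 6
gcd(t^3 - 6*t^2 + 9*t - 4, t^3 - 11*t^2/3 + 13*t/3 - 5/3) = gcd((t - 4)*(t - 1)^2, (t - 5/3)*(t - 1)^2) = t^2 - 2*t + 1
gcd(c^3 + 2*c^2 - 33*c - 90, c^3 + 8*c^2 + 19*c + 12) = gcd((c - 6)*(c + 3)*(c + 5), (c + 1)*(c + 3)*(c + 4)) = c + 3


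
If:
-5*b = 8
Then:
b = -8/5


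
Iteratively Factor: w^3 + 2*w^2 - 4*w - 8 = (w + 2)*(w^2 - 4) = (w + 2)^2*(w - 2)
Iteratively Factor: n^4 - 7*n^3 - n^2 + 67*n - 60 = (n - 4)*(n^3 - 3*n^2 - 13*n + 15) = (n - 4)*(n - 1)*(n^2 - 2*n - 15) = (n - 5)*(n - 4)*(n - 1)*(n + 3)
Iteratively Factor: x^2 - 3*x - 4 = (x - 4)*(x + 1)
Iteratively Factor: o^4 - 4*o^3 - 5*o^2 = (o + 1)*(o^3 - 5*o^2) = (o - 5)*(o + 1)*(o^2) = o*(o - 5)*(o + 1)*(o)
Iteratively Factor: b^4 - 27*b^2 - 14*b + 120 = (b + 3)*(b^3 - 3*b^2 - 18*b + 40) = (b + 3)*(b + 4)*(b^2 - 7*b + 10) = (b - 5)*(b + 3)*(b + 4)*(b - 2)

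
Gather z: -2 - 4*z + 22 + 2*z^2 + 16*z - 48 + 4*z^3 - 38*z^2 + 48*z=4*z^3 - 36*z^2 + 60*z - 28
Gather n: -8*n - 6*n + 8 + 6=14 - 14*n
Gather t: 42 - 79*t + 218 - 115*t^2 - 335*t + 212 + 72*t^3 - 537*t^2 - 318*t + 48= 72*t^3 - 652*t^2 - 732*t + 520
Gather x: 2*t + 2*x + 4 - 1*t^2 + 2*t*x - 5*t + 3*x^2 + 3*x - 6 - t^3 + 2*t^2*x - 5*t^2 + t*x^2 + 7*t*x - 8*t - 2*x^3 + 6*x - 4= -t^3 - 6*t^2 - 11*t - 2*x^3 + x^2*(t + 3) + x*(2*t^2 + 9*t + 11) - 6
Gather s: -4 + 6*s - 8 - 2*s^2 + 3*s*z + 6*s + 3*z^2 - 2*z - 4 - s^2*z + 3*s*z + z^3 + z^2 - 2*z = s^2*(-z - 2) + s*(6*z + 12) + z^3 + 4*z^2 - 4*z - 16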